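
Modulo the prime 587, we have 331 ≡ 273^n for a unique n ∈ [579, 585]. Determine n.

579

Compute 273^579 mod 587 = 331, then multiply by 273 repeatedly:
  273^579=331
Found 331 at exponent 579.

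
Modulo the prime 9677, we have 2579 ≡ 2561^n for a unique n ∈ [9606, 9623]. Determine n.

9621

Compute 2561^9606 mod 9677 = 8312, then multiply by 2561 repeatedly:
  2561^9606=8312  2561^9607=7309  2561^9608=3031  2561^9609=1437  2561^9610=2897
  2561^9611=6635  2561^9612=9100  2561^9613=2884  2561^9614=2373  2561^9615=97
  2561^9616=6492  2561^9617=926  2561^9618=621  2561^9619=3353  2561^9620=3534
  2561^9621=2579
Found 2579 at exponent 9621.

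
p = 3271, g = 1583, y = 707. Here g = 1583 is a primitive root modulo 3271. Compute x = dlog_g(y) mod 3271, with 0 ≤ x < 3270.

816

Baby-step giant-step with m = ceil(sqrt(3270)) = 58.
Baby table (1583^j mod 3271 for j=0..57):
  0:1  1:1583  2:303  3:2083  4:221  5:3117  6:1543  7:2403
  8:3047  9:1947  10:819  11:1161  12:2832  13:1786  14:1094  15:1443
  16:1111  17:2186  18:2991  19:1616  20:206  21:2269  22:269  23:597
  24:3003  25:986  26:571  27:1097  28:2921  29:2020  30:1893  31:383
  32:1154  33:1564  34:2936  35:2868  36:3167  37:2189  38:1198  39:2525
  40:3184  41:2932  42:3078  43:1955  44:399  45:314  46:3141  47:283
  48:3133  49:703  50:709  51:394  52:2212  53:1626  54:2952  55:2028
  56:1473  57:2807
Giant step factor: 1583^(-58) ≡ 2010 (mod 3271).
Scan 707·2010^i mod 3271 for i = 0, 1, …:
  i=0: 707   i=1: 1456   i=2: 2286   i=3: 2376
  i=4: 100   i=5: 1469   i=6: 2248   i=7: 1229
  i=8: 685   i=9: 3030     …   i=13: 2765
  i=14: 221
Match at i=14, j=4: x = 14·58 + 4 = 816.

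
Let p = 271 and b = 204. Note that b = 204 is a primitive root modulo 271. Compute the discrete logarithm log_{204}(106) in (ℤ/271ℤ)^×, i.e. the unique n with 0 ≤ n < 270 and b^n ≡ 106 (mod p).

Baby-step giant-step with m = ceil(sqrt(270)) = 17.
Baby table (204^j mod 271 for j=0..16):
  0:1  1:204  2:153  3:47  4:103  5:145  6:41  7:234
  8:40  9:30  10:158  11:254  12:55  13:109  14:14  15:146
  16:245
Giant step factor: 204^(-17) ≡ 264 (mod 271).
Scan 106·264^i mod 271 for i = 0, 1, …:
  i=0: 106   i=1: 71   i=2: 45   i=3: 227
  i=4: 37   i=5: 12   i=6: 187   i=7: 46
  i=8: 220   i=9: 86   i=10: 211   i=11: 149
  i=12: 41
Match at i=12, j=6: n = 12·17 + 6 = 210.

210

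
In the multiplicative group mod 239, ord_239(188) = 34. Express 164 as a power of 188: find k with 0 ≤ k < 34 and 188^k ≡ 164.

33

Successive powers of 188 modulo 239:
  188^0=1  188^1=188  188^2=211  188^3=233  188^4=67  188^5=168
  188^6=36  188^7=76  188^8=187  188^9=23  188^10=22  188^11=73
  188^12=101  188^13=107  188^14=40  188^15=111  188^16=75  188^17=238
  188^18=51  188^19=28  188^20=6  188^21=172  188^22=71  188^23=203
  188^24=163  188^25=52  188^26=216  188^27=217  188^28=166  188^29=138
  188^30=132  188^31=199  188^32=128  188^33=164
So 188^33 ≡ 164 (mod 239), giving k = 33.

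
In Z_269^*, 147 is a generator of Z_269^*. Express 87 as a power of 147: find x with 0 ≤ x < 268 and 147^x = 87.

Baby-step giant-step with m = ceil(sqrt(268)) = 17.
Baby table (147^j mod 269 for j=0..16):
  0:1  1:147  2:89  3:171  4:120  5:155  6:189  7:76
  8:143  9:39  10:84  11:243  12:213  13:107  14:127  15:108
  16:5
Giant step factor: 147^(-17) ≡ 198 (mod 269).
Scan 87·198^i mod 269 for i = 0, 1, …:
  i=0: 87   i=1: 10   i=2: 97   i=3: 107
Match at i=3, j=13: x = 3·17 + 13 = 64.

64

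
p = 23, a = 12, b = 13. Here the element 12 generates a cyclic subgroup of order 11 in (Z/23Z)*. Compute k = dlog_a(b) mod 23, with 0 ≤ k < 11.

4

Successive powers of 12 modulo 23:
  12^0=1  12^1=12  12^2=6  12^3=3  12^4=13
So 12^4 ≡ 13 (mod 23), giving k = 4.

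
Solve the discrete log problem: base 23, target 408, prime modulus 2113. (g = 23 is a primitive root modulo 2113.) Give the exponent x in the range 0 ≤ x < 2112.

Baby-step giant-step with m = ceil(sqrt(2112)) = 46.
Baby table (23^j mod 2113 for j=0..45):
  0:1  1:23  2:529  3:1602  4:925  5:145  6:1222  7:637
  8:1973  9:1006  10:2008  11:1811  12:1506  13:830  14:73  15:1679
  16:583  17:731  18:2022  19:20  20:460  21:15  22:345  23:1596
  24:787  25:1197  26:62  27:1426  28:1103  29:13  30:299  31:538
  32:1809  33:1460  34:1885  35:1095  36:1942  37:293  38:400  39:748
  40:300  41:561  42:225  43:949  44:697  45:1240
Giant step factor: 23^(-46) ≡ 384 (mod 2113).
Scan 408·384^i mod 2113 for i = 0, 1, …:
  i=0: 408   i=1: 310   i=2: 712   i=3: 831
  i=4: 41   i=5: 953   i=6: 403   i=7: 503
  i=8: 869   i=9: 1955   i=10: 605   i=11: 2003
  i=12: 20
Match at i=12, j=19: x = 12·46 + 19 = 571.

571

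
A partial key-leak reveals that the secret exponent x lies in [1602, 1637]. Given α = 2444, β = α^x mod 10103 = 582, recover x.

Compute 2444^1602 mod 10103 = 3004, then multiply by 2444 repeatedly:
  2444^1602=3004  2444^1603=6998  2444^1604=8836  2444^1605=5073  2444^1606=2031
  2444^1607=3191  2444^1608=9391  2444^1609=7691  2444^1610=5224  2444^1611=7367
  2444^1612=1402  2444^1613=1571  2444^1614=384  2444^1615=9020  2444^1616=134
  2444^1617=4200  2444^1618=152  2444^1619=7780  2444^1620=474  2444^1621=6714
  2444^1622=1744  2444^1623=8973  2444^1624=6502  2444^1625=8972  2444^1626=4058
  2444^1627=6709  2444^1628=9730  2444^1629=7761  2444^1630=4553  2444^1631=4129
  2444^1632=8482  2444^1633=8755  2444^1634=9169  2444^1635=582
Found 582 at exponent 1635.

1635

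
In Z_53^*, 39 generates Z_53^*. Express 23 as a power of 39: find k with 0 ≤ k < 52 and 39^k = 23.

Baby-step giant-step with m = ceil(sqrt(52)) = 8.
Baby table (39^j mod 53 for j=0..7):
  0:1  1:39  2:37  3:12  4:44  5:20  6:38  7:51
Giant step factor: 39^(-8) ≡ 36 (mod 53).
Scan 23·36^i mod 53 for i = 0, 1, …:
  i=0: 23   i=1: 33   i=2: 22   i=3: 50
  i=4: 51
Match at i=4, j=7: k = 4·8 + 7 = 39.

39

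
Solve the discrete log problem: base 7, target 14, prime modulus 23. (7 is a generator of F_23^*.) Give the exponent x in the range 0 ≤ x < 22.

Successive powers of 7 modulo 23:
  7^0=1  7^1=7  7^2=3  7^3=21  7^4=9  7^5=17
  7^6=4  7^7=5  7^8=12  7^9=15  7^10=13  7^11=22
  7^12=16  7^13=20  7^14=2  7^15=14
So 7^15 ≡ 14 (mod 23), giving x = 15.

15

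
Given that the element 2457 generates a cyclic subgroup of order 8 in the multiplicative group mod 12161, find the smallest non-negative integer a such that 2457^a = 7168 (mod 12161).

6

Successive powers of 2457 modulo 12161:
  2457^0=1  2457^1=2457  2457^2=4993  2457^3=9513  2457^4=12160  2457^5=9704
  2457^6=7168
So 2457^6 ≡ 7168 (mod 12161), giving a = 6.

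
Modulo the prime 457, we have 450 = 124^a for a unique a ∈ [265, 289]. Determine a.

280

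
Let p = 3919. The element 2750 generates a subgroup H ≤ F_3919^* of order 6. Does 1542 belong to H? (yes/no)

no

⟨2750⟩ has order 6; its elements mod 3919 are {1, 1169, 1170, 2749, 2750, 3918}.
1542 is not in this set.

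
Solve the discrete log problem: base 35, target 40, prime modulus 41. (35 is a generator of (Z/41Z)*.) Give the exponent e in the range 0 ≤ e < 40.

20

Successive powers of 35 modulo 41:
  35^0=1  35^1=35  35^2=36  35^3=30  35^4=25  35^5=14
  35^6=39  35^7=12  35^8=10  35^9=22  35^10=32  35^11=13
  35^12=4  35^13=17  35^14=21  35^15=38  35^16=18  35^17=15
  35^18=33  35^19=7  35^20=40
So 35^20 ≡ 40 (mod 41), giving e = 20.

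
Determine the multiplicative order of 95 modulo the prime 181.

60

The order of 95 must divide p − 1 = 180 = 2^2 · 3^2 · 5.
Divisors: 1, 2, 3, 4, 5, 6, 9, 10, 12, 15, 18, 20, 30, 36, 45, 60, 90, 180.
Check each in increasing order: 95^1 ≡ 95;  95^2 ≡ 156;  95^3 ≡ 159;  95^4 ≡ 82;  95^5 ≡ 7;  95^6 ≡ 122;  95^9 ≡ 31;  95^10 ≡ 49;  95^12 ≡ 42;  95^15 ≡ 162;  95^18 ≡ 56;  95^20 ≡ 48;  95^30 ≡ 180;  95^36 ≡ 59;  95^45 ≡ 19;  95^60 ≡ 1.
Smallest exponent giving 1 is 60.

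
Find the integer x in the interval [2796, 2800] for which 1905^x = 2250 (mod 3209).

2800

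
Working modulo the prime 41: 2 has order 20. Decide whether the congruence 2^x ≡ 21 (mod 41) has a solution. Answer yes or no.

yes

⟨2⟩ has order 20; its elements mod 41 are {1, 2, 4, 5, 8, 9, 10, 16, 18, 20, 21, 23, 25, 31, 32, 33, 36, 37, 39, 40}.
21 is in this set.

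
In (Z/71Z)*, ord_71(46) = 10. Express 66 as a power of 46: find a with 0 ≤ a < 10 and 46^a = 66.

3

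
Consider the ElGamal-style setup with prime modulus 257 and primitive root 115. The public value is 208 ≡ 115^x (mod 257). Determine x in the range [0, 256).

238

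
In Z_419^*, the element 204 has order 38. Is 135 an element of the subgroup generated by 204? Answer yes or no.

135 ∈ ⟨204⟩ iff 135^38 ≡ 1 (mod 419), since |⟨204⟩| = 38.
135^38 mod 419 = 1.
Since 1 = 1, 135 lies in the subgroup.

yes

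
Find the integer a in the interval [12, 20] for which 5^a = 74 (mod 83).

19

Compute 5^12 mod 83 = 26, then multiply by 5 repeatedly:
  5^12=26  5^13=47  5^14=69  5^15=13  5^16=65
  5^17=76  5^18=48  5^19=74
Found 74 at exponent 19.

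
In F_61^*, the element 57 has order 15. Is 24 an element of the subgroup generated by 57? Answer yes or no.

⟨57⟩ has order 15; its elements mod 61 are {1, 9, 12, 13, 15, 16, 20, 22, 25, 34, 42, 47, 56, 57, 58}.
24 is not in this set.

no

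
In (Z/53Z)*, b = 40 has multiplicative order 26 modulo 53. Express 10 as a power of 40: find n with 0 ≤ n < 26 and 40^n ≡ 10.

Successive powers of 40 modulo 53:
  40^0=1  40^1=40  40^2=10
So 40^2 ≡ 10 (mod 53), giving n = 2.

2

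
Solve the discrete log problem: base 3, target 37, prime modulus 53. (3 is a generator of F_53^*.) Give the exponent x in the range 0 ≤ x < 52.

14

Successive powers of 3 modulo 53:
  3^0=1  3^1=3  3^2=9  3^3=27  3^4=28  3^5=31
  3^6=40  3^7=14  3^8=42  3^9=20  3^10=7  3^11=21
  3^12=10  3^13=30  3^14=37
So 3^14 ≡ 37 (mod 53), giving x = 14.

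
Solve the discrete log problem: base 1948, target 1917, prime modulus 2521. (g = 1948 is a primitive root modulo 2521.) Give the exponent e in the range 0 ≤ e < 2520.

1410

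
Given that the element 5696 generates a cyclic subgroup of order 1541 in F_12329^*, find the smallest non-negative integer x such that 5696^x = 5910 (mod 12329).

16

Successive powers of 5696 modulo 12329:
  5696^0=1  5696^1=5696  5696^2=6817  5696^3=5611  5696^4=3488  5696^5=5629
  5696^6=7384  5696^7=5045  5696^8=9750  5696^9=6184  5696^10=111  5696^11=3477
  5696^12=4618  5696^13=6371  5696^14=4969  5696^15=8369  5696^16=5910
So 5696^16 ≡ 5910 (mod 12329), giving x = 16.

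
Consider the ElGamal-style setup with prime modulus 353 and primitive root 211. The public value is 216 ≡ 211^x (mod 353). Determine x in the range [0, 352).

Baby-step giant-step with m = ceil(sqrt(352)) = 19.
Baby table (211^j mod 353 for j=0..18):
  0:1  1:211  2:43  3:248  4:84  5:74  6:82  7:5
  8:349  9:215  10:181  11:67  12:17  13:57  14:25  15:333
  16:16  17:199  18:335
Giant step factor: 211^(-19) ≡ 54 (mod 353).
Scan 216·54^i mod 353 for i = 0, 1, …:
  i=0: 216   i=1: 15   i=2: 104   i=3: 321
  i=4: 37   i=5: 233   i=6: 227   i=7: 256
  i=8: 57
Match at i=8, j=13: x = 8·19 + 13 = 165.

165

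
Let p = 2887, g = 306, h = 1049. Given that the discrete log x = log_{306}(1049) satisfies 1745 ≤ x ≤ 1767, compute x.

Compute 306^1745 mod 2887 = 839, then multiply by 306 repeatedly:
  306^1745=839  306^1746=2678  306^1747=2447  306^1748=1049
Found 1049 at exponent 1748.

1748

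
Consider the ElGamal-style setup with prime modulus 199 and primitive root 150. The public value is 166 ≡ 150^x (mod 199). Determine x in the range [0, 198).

191

Baby-step giant-step with m = ceil(sqrt(198)) = 15.
Baby table (150^j mod 199 for j=0..14):
  0:1  1:150  2:13  3:159  4:169  5:77  6:8  7:6
  8:104  9:78  10:158  11:19  12:64  13:48  14:36
Giant step factor: 150^(-15) ≡ 59 (mod 199).
Scan 166·59^i mod 199 for i = 0, 1, …:
  i=0: 166   i=1: 43   i=2: 149   i=3: 35
  i=4: 75   i=5: 47   i=6: 186   i=7: 29
  i=8: 119   i=9: 56   i=10: 120   i=11: 115
  i=12: 19
Match at i=12, j=11: x = 12·15 + 11 = 191.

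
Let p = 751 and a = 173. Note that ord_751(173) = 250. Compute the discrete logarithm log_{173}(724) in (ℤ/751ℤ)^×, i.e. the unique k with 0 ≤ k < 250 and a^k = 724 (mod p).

22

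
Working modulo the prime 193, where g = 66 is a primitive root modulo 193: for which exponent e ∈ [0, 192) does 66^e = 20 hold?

57

Baby-step giant-step with m = ceil(sqrt(192)) = 14.
Baby table (66^j mod 193 for j=0..13):
  0:1  1:66  2:110  3:119  4:134  5:159  6:72  7:120
  8:7  9:76  10:191  11:61  12:166  13:148
Giant step factor: 66^(-14) ≡ 18 (mod 193).
Scan 20·18^i mod 193 for i = 0, 1, …:
  i=0: 20   i=1: 167   i=2: 111   i=3: 68
  i=4: 66
Match at i=4, j=1: e = 4·14 + 1 = 57.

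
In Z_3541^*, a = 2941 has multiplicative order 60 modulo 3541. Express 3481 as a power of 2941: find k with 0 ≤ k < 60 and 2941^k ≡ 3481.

40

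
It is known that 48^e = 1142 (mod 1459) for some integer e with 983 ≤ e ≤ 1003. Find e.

998

Compute 48^983 mod 1459 = 1423, then multiply by 48 repeatedly:
  48^983=1423  48^984=1190  48^985=219  48^986=299  48^987=1221
  48^988=248  48^989=232  48^990=923  48^991=534  48^992=829
  48^993=399  48^994=185  48^995=126  48^996=212  48^997=1422
  48^998=1142
Found 1142 at exponent 998.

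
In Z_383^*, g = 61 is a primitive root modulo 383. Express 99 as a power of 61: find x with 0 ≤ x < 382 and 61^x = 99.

223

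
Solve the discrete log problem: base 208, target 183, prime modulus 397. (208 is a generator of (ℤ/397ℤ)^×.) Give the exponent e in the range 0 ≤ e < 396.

63

Baby-step giant-step with m = ceil(sqrt(396)) = 20.
Baby table (208^j mod 397 for j=0..19):
  0:1  1:208  2:388  3:113  4:81  5:174  6:65  7:22
  8:209  9:199  10:104  11:194  12:255  13:239  14:87  15:231
  16:11  17:303  18:298  19:52
Giant step factor: 208^(-20) ≡ 176 (mod 397).
Scan 183·176^i mod 397 for i = 0, 1, …:
  i=0: 183   i=1: 51   i=2: 242   i=3: 113
Match at i=3, j=3: e = 3·20 + 3 = 63.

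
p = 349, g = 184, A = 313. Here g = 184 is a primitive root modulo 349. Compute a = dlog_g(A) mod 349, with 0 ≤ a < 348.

312

Baby-step giant-step with m = ceil(sqrt(348)) = 19.
Baby table (184^j mod 349 for j=0..18):
  0:1  1:184  2:3  3:203  4:9  5:260  6:27  7:82
  8:81  9:246  10:243  11:40  12:31  13:120  14:93  15:11
  16:279  17:33  18:139
Giant step factor: 184^(-19) ≡ 208 (mod 349).
Scan 313·208^i mod 349 for i = 0, 1, …:
  i=0: 313   i=1: 190   i=2: 83   i=3: 163
  i=4: 51   i=5: 138   i=6: 86   i=7: 89
  i=8: 15   i=9: 328     …   i=15: 341
  i=16: 81
Match at i=16, j=8: a = 16·19 + 8 = 312.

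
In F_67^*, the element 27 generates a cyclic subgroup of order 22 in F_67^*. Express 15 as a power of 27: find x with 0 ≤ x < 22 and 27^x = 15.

14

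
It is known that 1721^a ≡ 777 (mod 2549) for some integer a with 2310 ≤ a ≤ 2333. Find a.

Compute 1721^2310 mod 2549 = 1934, then multiply by 1721 repeatedly:
  1721^2310=1934  1721^2311=1969  1721^2312=1028  1721^2313=182  1721^2314=2244
  1721^2315=189  1721^2316=1546  1721^2317=2059  1721^2318=429  1721^2319=1648
  1721^2320=1720  1721^2321=731  1721^2322=1394  1721^2323=465  1721^2324=2428
  1721^2325=777
Found 777 at exponent 2325.

2325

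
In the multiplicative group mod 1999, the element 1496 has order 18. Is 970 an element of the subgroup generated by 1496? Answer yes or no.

⟨1496⟩ has order 18; its elements mod 1999 are {1, 461, 503, 627, 674, 808, 809, 864, 869, 1130, 1135, 1190, 1191, 1325, 1372, 1496, 1538, 1998}.
970 is not in this set.

no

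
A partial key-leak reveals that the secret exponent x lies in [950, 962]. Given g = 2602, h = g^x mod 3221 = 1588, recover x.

Compute 2602^950 mod 3221 = 2875, then multiply by 2602 repeatedly:
  2602^950=2875  2602^951=1588
Found 1588 at exponent 951.

951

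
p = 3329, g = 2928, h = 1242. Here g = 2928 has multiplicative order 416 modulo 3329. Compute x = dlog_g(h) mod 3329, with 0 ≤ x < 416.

373

Baby-step giant-step with m = ceil(sqrt(416)) = 21.
Baby table (2928^j mod 3329 for j=0..20):
  0:1  1:2928  2:1009  3:1529  4:2736  5:1434  6:883  7:2120
  8:2104  9:1862  10:2363  11:1202  12:703  13:1062  14:250  15:2949
  16:2575  17:2744  18:1555  19:2297  20:1036
Giant step factor: 2928^(-21) ≡ 2382 (mod 3329).
Scan 1242·2382^i mod 3329 for i = 0, 1, …:
  i=0: 1242   i=1: 2292   i=2: 3313   i=3: 1836
  i=4: 2375   i=5: 1279   i=6: 543   i=7: 1774
  i=8: 1167   i=9: 79     …   i=16: 3147
  i=17: 2575
Match at i=17, j=16: x = 17·21 + 16 = 373.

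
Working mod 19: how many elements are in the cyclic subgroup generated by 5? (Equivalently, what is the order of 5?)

9

The order of 5 must divide p − 1 = 18 = 2 · 3^2.
Divisors: 1, 2, 3, 6, 9, 18.
Check each in increasing order: 5^1 ≡ 5;  5^2 ≡ 6;  5^3 ≡ 11;  5^6 ≡ 7;  5^9 ≡ 1.
Smallest exponent giving 1 is 9.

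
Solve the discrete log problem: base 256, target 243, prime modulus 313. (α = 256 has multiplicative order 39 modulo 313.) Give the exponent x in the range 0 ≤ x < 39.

Successive powers of 256 modulo 313:
  256^0=1  256^1=256  256^2=119  256^3=103  256^4=76  256^5=50
  256^6=280  256^7=3  256^8=142  256^9=44  256^10=309  256^11=228
  256^12=150  256^13=214  256^14=9  256^15=113  256^16=132  256^17=301
  256^18=58  256^19=137  256^20=16  256^21=27  256^22=26  256^23=83
  256^24=277  256^25=174  256^26=98  256^27=48  256^28=81  256^29=78
  256^30=249  256^31=205  256^32=209  256^33=294  256^34=144  256^35=243
So 256^35 ≡ 243 (mod 313), giving x = 35.

35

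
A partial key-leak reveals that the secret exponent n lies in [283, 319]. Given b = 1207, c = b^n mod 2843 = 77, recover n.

308

Compute 1207^283 mod 2843 = 1120, then multiply by 1207 repeatedly:
  1207^283=1120  1207^284=1415  1207^285=2105  1207^286=1936  1207^287=2649
  1207^288=1811  1207^289=2453  1207^290=1208  1207^291=2440  1207^292=2575
  1207^293=626  1207^294=2187  1207^295=1405  1207^296=1407  1207^297=978
  1207^298=601  1207^299=442  1207^300=1853  1207^301=1973  1207^302=1820
  1207^303=1944  1207^304=933  1207^305=303  1207^306=1817  1207^307=1166
  1207^308=77
Found 77 at exponent 308.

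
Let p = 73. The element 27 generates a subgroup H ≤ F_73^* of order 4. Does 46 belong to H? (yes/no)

46 ∈ ⟨27⟩ iff 46^4 ≡ 1 (mod 73), since |⟨27⟩| = 4.
46^4 mod 73 = 1.
Since 1 = 1, 46 lies in the subgroup.

yes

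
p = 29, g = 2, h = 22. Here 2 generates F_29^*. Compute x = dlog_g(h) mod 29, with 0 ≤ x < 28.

Successive powers of 2 modulo 29:
  2^0=1  2^1=2  2^2=4  2^3=8  2^4=16  2^5=3
  2^6=6  2^7=12  2^8=24  2^9=19  2^10=9  2^11=18
  2^12=7  2^13=14  2^14=28  2^15=27  2^16=25  2^17=21
  2^18=13  2^19=26  2^20=23  2^21=17  2^22=5  2^23=10
  2^24=20  2^25=11  2^26=22
So 2^26 ≡ 22 (mod 29), giving x = 26.

26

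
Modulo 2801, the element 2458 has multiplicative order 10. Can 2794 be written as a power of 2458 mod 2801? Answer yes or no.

yes

⟨2458⟩ has order 10; its elements mod 2801 are {1, 7, 49, 343, 400, 2401, 2458, 2752, 2794, 2800}.
2794 is in this set.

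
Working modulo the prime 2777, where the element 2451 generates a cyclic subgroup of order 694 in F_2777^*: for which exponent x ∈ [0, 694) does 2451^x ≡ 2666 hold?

478

Baby-step giant-step with m = ceil(sqrt(694)) = 27.
Baby table (2451^j mod 2777 for j=0..26):
  0:1  1:2451  2:750  3:2653  4:1546  5:1418  6:1491  7:2686
  8:1896  9:1175  10:176  11:941  12:1481  13:392  14:2727  15:2415
  16:1378  17:646  18:456  19:1302  20:429  21:1773  22:2395  23:2344
  24:2308  25:159  26:929
Giant step factor: 2451^(-27) ≡ 2708 (mod 2777).
Scan 2666·2708^i mod 2777 for i = 0, 1, …:
  i=0: 2666   i=1: 2105   i=2: 1936   i=3: 2489
  i=4: 433   i=5: 670   i=6: 979   i=7: 1874
  i=8: 1213   i=9: 2390     …   i=16: 1430
  i=17: 1302
Match at i=17, j=19: x = 17·27 + 19 = 478.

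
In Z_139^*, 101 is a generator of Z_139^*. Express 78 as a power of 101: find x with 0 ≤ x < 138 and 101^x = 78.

44

Baby-step giant-step with m = ceil(sqrt(138)) = 12.
Baby table (101^j mod 139 for j=0..11):
  0:1  1:101  2:54  3:33  4:136  5:114  6:116  7:40
  8:9  9:75  10:69  11:19
Giant step factor: 101^(-12) ≡ 36 (mod 139).
Scan 78·36^i mod 139 for i = 0, 1, …:
  i=0: 78   i=1: 28   i=2: 35   i=3: 9
Match at i=3, j=8: x = 3·12 + 8 = 44.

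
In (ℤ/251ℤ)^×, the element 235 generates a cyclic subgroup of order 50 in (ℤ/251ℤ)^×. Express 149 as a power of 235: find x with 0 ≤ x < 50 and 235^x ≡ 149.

Successive powers of 235 modulo 251:
  235^0=1  235^1=235  235^2=5  235^3=171  235^4=25  235^5=102
  235^6=125  235^7=8  235^8=123  235^9=40  235^10=113  235^11=200
  235^12=63  235^13=247  235^14=64  235^15=231  235^16=69  235^17=151
  235^18=94  235^19=2  235^20=219  235^21=10  235^22=91  235^23=50
  235^24=204  235^25=250  235^26=16  235^27=246  235^28=80  235^29=226
  235^30=149
So 235^30 ≡ 149 (mod 251), giving x = 30.

30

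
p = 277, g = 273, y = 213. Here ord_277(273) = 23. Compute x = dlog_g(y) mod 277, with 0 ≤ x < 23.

Successive powers of 273 modulo 277:
  273^0=1  273^1=273  273^2=16  273^3=213
So 273^3 ≡ 213 (mod 277), giving x = 3.

3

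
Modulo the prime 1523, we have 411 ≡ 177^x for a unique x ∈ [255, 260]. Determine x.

256

Compute 177^255 mod 1523 = 1293, then multiply by 177 repeatedly:
  177^255=1293  177^256=411
Found 411 at exponent 256.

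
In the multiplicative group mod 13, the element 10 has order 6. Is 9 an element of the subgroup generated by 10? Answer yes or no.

9 ∈ ⟨10⟩ iff 9^6 ≡ 1 (mod 13), since |⟨10⟩| = 6.
9^6 mod 13 = 1.
Since 1 = 1, 9 lies in the subgroup.

yes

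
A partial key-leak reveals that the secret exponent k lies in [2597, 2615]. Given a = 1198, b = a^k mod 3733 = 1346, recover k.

2615

Compute 1198^2597 mod 3733 = 988, then multiply by 1198 repeatedly:
  1198^2597=988  1198^2598=263  1198^2599=1502  1198^2600=90  1198^2601=3296
  1198^2602=2827  1198^2603=915  1198^2604=2401  1198^2605=1988  1198^2606=3703
  1198^2607=1390  1198^2608=302  1198^2609=3428  1198^2610=444  1198^2611=1826
  1198^2612=10  1198^2613=781  1198^2614=2388  1198^2615=1346
Found 1346 at exponent 2615.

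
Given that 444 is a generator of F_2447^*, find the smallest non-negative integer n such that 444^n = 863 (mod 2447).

2400

Baby-step giant-step with m = ceil(sqrt(2446)) = 50.
Baby table (444^j mod 2447 for j=0..49):
  0:1  1:444  2:1376  3:1641  4:1845  5:1882  6:1181  7:706
  8:248  9:2444  10:1115  11:766  12:2418  13:1806  14:1695  15:1351
  16:329  17:1703  18:9  19:1549  20:149  21:87  22:1923  23:2256
  24:841  25:1460  26:2232  27:2420  28:247  29:2000  30:2186  31:1572
  32:573  33:2371  34:514  35:645  36:81  37:1706  38:1341  39:783
  40:178  41:728  42:228  43:905  44:512  45:2204  46:2223  47:871
  48:98  49:1913
Giant step factor: 444^(-50) ≡ 214 (mod 2447).
Scan 863·214^i mod 2447 for i = 0, 1, …:
  i=0: 863   i=1: 1157   i=2: 451   i=3: 1081
  i=4: 1316   i=5: 219   i=6: 373   i=7: 1518
  i=8: 1848   i=9: 1505     …   i=47: 263
  i=48: 1
Match at i=48, j=0: n = 48·50 + 0 = 2400.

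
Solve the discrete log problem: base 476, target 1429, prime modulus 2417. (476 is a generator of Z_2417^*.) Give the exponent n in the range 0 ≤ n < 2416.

Baby-step giant-step with m = ceil(sqrt(2416)) = 50.
Baby table (476^j mod 2417 for j=0..49):
  0:1  1:476  2:1795  3:1219  4:164  5:720  6:1923  7:1722
  8:309  9:2064  10:1162  11:2036  12:2336  13:116  14:2042  15:358
  16:1218  17:2105  18:1342  19:704  20:1558  21:2006  22:141  23:1857
  24:1727  25:272  26:1371  27:6  28:439  29:1102  30:63  31:984
  32:1903  33:1870  34:664  35:1854  36:299  37:2138  38:131  39:1931
  40:696  41:167  42:2148  43:57  44:545  45:801  46:1807  47:2097
  48:2368  49:846
Giant step factor: 476^(-50) ≡ 2153 (mod 2417).
Scan 1429·2153^i mod 2417 for i = 0, 1, …:
  i=0: 1429   i=1: 2213   i=2: 682   i=3: 1227
  i=4: 2367   i=5: 1115   i=6: 514   i=7: 2073
  i=8: 1387   i=9: 1216     …   i=29: 1096
  i=30: 696
Match at i=30, j=40: n = 30·50 + 40 = 1540.

1540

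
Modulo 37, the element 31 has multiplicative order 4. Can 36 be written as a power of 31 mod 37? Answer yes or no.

yes

⟨31⟩ has order 4; its elements mod 37 are {1, 6, 31, 36}.
36 is in this set.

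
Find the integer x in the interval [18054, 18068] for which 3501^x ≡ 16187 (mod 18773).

Compute 3501^18054 mod 18773 = 3311, then multiply by 3501 repeatedly:
  3501^18054=3311  3501^18055=8870  3501^18056=3328  3501^18057=12068  3501^18058=10818
  3501^18059=8677  3501^18060=3463  3501^18061=15378  3501^18062=16187
Found 16187 at exponent 18062.

18062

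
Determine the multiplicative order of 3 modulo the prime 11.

5

The order of 3 must divide p − 1 = 10 = 2 · 5.
Divisors: 1, 2, 5, 10.
Check each in increasing order: 3^1 ≡ 3;  3^2 ≡ 9;  3^5 ≡ 1.
Smallest exponent giving 1 is 5.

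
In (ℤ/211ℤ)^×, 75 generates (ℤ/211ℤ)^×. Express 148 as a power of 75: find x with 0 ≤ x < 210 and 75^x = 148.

90

Baby-step giant-step with m = ceil(sqrt(210)) = 15.
Baby table (75^j mod 211 for j=0..14):
  0:1  1:75  2:139  3:86  4:120  5:138  6:11  7:192
  8:52  9:102  10:54  11:41  12:121  13:2  14:150
Giant step factor: 75^(-15) ≡ 63 (mod 211).
Scan 148·63^i mod 211 for i = 0, 1, …:
  i=0: 148   i=1: 40   i=2: 199   i=3: 88
  i=4: 58   i=5: 67   i=6: 1
Match at i=6, j=0: x = 6·15 + 0 = 90.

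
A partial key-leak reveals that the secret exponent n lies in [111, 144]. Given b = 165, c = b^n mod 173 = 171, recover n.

115

Compute 165^111 mod 173 = 68, then multiply by 165 repeatedly:
  165^111=68  165^112=148  165^113=27  165^114=130  165^115=171
Found 171 at exponent 115.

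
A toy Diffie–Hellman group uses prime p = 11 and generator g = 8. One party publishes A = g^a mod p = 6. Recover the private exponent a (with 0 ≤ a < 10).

3

Successive powers of 8 modulo 11:
  8^0=1  8^1=8  8^2=9  8^3=6
So 8^3 ≡ 6 (mod 11), giving a = 3.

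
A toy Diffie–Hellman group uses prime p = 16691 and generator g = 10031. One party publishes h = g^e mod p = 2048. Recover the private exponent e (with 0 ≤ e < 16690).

Baby-step giant-step with m = ceil(sqrt(16690)) = 130.
Baby table (10031^j mod 16691 for j=0..129):
  0:1  1:10031  2:7613  3:4678  4:6617  5:11711  6:1783  7:9212
  8:4196  9:12065  10:14265  11:272  12:7799  13:1052  14:3900  15:13887
  16:14102  17:937  18:2014  19:6324  20:10244  21:7768  22:7220  23:1571
  24:2397  25:9267  26:5098  27:13505  28:4499  29:13696  30:955  31:15662
  32:9830  33:10993  34:10037  35:1035  36:283  37:1303  38:1340  39:5285
  40:3219  41:9395  42:3859  43:3200  44:2407  45:9431  46:14464  47:10212
  48:3905  49:13969  50:2094  51:7636  52:1717  53:14806  54:2468  55:3755
  56:11509  57:11823  58:6958  59:10627  60:10711  61:2074  62:7308  63:16367
  64:4701  65:3656  66:3209  67:9231  68:11184  69:6493  70:3001  71:9158
  72:13325  73:1547  74:12018  75:10156  76:9663  77:4916  78:7182  79:4286
  80:13541  81:15104  82:4017  83:2453  84:3509  85:14151  86:8417  87:7849
  88:1872  89:657  90:14113  91:11132  92:2302  93:7709  94:16267  95:3061
  96:10142  97:2757  98:15171  99:8454  100:11794  101:16497  102:6833  103:8577
  104:10473  105:1509  106:14733  107:4609  108:15500  109:3835  110:12821  111:3296
  112:13996  113:5875  114:12895  115:11186  116:9864  117:1536  118:1823  119:9868
  120:8278  121:15584  122:11889  123:1364  124:12355  125:2330  126:4830  127:12448
  128:517  129:11817
Giant step factor: 10031^(-130) ≡ 164 (mod 16691).
Scan 2048·164^i mod 16691 for i = 0, 1, …:
  i=0: 2048   i=1: 2052   i=2: 2708   i=3: 10146
  i=4: 11535   i=5: 5657   i=6: 9743   i=7: 12207
  i=8: 15719   i=9: 7502     …   i=81: 5247
  i=82: 9267
Match at i=82, j=25: e = 82·130 + 25 = 10685.

10685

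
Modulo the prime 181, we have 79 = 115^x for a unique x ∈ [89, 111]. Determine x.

98

Compute 115^89 mod 181 = 96, then multiply by 115 repeatedly:
  115^89=96  115^90=180  115^91=66  115^92=169  115^93=68
  115^94=37  115^95=92  115^96=82  115^97=18  115^98=79
Found 79 at exponent 98.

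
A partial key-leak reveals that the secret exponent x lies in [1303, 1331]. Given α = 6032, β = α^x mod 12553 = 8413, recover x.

Compute 6032^1303 mod 12553 = 9289, then multiply by 6032 repeatedly:
  6032^1303=9289  6032^1304=7209  6032^1305=1096  6032^1306=8194  6032^1307=5047
  6032^1308=2479  6032^1309=2705  6032^1310=10213  6032^1311=7245  6032^1312=4847
  6032^1313=1167  6032^1314=9664  6032^1315=9669  6032^1316=2170  6032^1317=9214
  6032^1318=6717  6032^1319=8413
Found 8413 at exponent 1319.

1319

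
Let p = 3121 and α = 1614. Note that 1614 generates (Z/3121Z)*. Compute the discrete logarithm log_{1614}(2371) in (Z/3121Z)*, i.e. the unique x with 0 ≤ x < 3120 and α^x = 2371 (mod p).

178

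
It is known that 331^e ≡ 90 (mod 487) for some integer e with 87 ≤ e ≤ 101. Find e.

Compute 331^87 mod 487 = 99, then multiply by 331 repeatedly:
  331^87=99  331^88=140  331^89=75  331^90=475  331^91=411
  331^92=168  331^93=90
Found 90 at exponent 93.

93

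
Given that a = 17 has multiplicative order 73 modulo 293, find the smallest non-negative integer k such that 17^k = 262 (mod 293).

46

Baby-step giant-step with m = ceil(sqrt(73)) = 9.
Baby table (17^j mod 293 for j=0..8):
  0:1  1:17  2:289  3:225  4:16  5:272  6:229  7:84
  8:256
Giant step factor: 17^(-9) ≡ 109 (mod 293).
Scan 262·109^i mod 293 for i = 0, 1, …:
  i=0: 262   i=1: 137   i=2: 283   i=3: 82
  i=4: 148   i=5: 17
Match at i=5, j=1: k = 5·9 + 1 = 46.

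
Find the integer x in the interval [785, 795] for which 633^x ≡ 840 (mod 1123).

785

Compute 633^785 mod 1123 = 840, then multiply by 633 repeatedly:
  633^785=840
Found 840 at exponent 785.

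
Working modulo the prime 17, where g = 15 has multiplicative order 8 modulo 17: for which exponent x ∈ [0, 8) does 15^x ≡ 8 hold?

Successive powers of 15 modulo 17:
  15^0=1  15^1=15  15^2=4  15^3=9  15^4=16  15^5=2
  15^6=13  15^7=8
So 15^7 ≡ 8 (mod 17), giving x = 7.

7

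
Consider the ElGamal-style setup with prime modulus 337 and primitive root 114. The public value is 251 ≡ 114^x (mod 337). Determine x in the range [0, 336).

Successive powers of 114 modulo 337:
  114^0=1  114^1=114  114^2=190  114^3=92  114^4=41  114^5=293
  114^6=39  114^7=65  114^8=333  114^9=218  114^10=251
So 114^10 ≡ 251 (mod 337), giving x = 10.

10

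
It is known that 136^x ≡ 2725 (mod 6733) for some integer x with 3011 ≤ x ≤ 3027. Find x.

3016

Compute 136^3011 mod 6733 = 6193, then multiply by 136 repeatedly:
  136^3011=6193  136^3012=623  136^3013=3932  136^3014=2845  136^3015=3139
  136^3016=2725
Found 2725 at exponent 3016.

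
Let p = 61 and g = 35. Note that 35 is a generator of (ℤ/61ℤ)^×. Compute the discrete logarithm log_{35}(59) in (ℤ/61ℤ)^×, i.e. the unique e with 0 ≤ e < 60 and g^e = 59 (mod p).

41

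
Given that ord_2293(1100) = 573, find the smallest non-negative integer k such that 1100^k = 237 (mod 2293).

440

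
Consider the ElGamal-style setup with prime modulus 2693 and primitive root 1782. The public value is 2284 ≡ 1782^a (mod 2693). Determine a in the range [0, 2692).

2150

Baby-step giant-step with m = ceil(sqrt(2692)) = 52.
Baby table (1782^j mod 2693 for j=0..51):
  0:1  1:1782  2:477  3:1719  4:1317  5:1291  6:740  7:1803
  8:197  9:964  10:2407  11:2018  12:921  13:1185  14:358  15:2408
  16:1107  17:1398  18:211  19:1675  20:1006  21:1847  22:508  23:408
  24:2639  25:720  26:1172  27:1429  28:1593  29:304  30:435  31:2279
  32:134  33:1804  34:1979  35:1441  36:1433  37:642  38:2212  39:1925
  40:2161  41:2605  42:2071  43:1112  44:2229  45:2596  46:2191  47:2205
  48:223  49:1515  50:1344  51:931
Giant step factor: 1782^(-52) ≡ 682 (mod 2693).
Scan 2284·682^i mod 2693 for i = 0, 1, …:
  i=0: 2284   i=1: 1134   i=2: 497   i=3: 2329
  i=4: 2201   i=5: 1081   i=6: 2053   i=7: 2479
  i=8: 2167   i=9: 2130     …   i=40: 178
  i=41: 211
Match at i=41, j=18: a = 41·52 + 18 = 2150.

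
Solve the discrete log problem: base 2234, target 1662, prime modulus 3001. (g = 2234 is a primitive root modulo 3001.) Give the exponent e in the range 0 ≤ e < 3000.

Baby-step giant-step with m = ceil(sqrt(3000)) = 55.
Baby table (2234^j mod 3001 for j=0..54):
  0:1  1:2234  2:93  3:693  4:2647  5:1428  6:89  7:760
  8:2275  9:1657  10:1505  11:1050  12:1919  13:1618  14:1408  15:424
  16:1901  17:419  18:2735  19:2955  20:2271  21:1724  22:1133  23:1279
  24:334  25:1908  26:1052  27:385  28:1804  29:2794  30:2717  31:1756
  32:597  33:1254  34:1503  35:2584  36:1733  37:232  38:2116  39:569
  40:1723  41:1900  42:1186  43:2642  44:2262  45:2625  46:296  47:1044
  48:519  49:1060  50:251  51:2548  52:2336  53:2886  54:1176
Giant step factor: 2234^(-55) ≡ 619 (mod 3001).
Scan 1662·619^i mod 3001 for i = 0, 1, …:
  i=0: 1662   i=1: 2436   i=2: 1382   i=3: 173
  i=4: 2052   i=5: 765   i=6: 2378   i=7: 1492
  i=8: 2241   i=9: 717     …   i=34: 603
  i=35: 1133
Match at i=35, j=22: e = 35·55 + 22 = 1947.

1947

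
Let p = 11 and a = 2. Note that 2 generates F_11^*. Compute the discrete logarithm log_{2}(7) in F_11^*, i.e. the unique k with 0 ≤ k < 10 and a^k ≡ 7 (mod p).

Successive powers of 2 modulo 11:
  2^0=1  2^1=2  2^2=4  2^3=8  2^4=5  2^5=10
  2^6=9  2^7=7
So 2^7 ≡ 7 (mod 11), giving k = 7.

7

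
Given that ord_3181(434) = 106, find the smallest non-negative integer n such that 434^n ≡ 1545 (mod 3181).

22

Successive powers of 434 modulo 3181:
  434^0=1  434^1=434  434^2=677  434^3=1166  434^4=265  434^5=494
  434^6=1269  434^7=433  434^8=243  434^9=489  434^10=2280  434^11=229
  434^12=775  434^13=2345  434^14=2991  434^15=246  434^16=1791  434^17=1130
  434^18=546  434^19=1570  434^20=646  434^21=436  434^22=1545
So 434^22 ≡ 1545 (mod 3181), giving n = 22.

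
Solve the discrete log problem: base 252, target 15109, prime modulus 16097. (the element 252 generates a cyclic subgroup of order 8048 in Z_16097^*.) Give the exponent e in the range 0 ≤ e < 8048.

Baby-step giant-step with m = ceil(sqrt(8048)) = 90.
Baby table (252^j mod 16097 for j=0..89):
  0:1  1:252  2:15213  3:2590  4:8800  5:12311  6:11748  7:14745
  8:13430  9:3990  10:7466  11:14180  12:15923  13:4443  14:8943  15:56
  16:14112  17:14884  18:167  19:9890  20:13342  21:14008  22:4773  23:11618
  24:14179  25:15671  26:5327  27:6353  28:7353  29:1801  30:3136  31:1519
  32:12557  33:9352  34:6542  35:6690  36:11792  37:9736  38:6728  39:5271
  40:8338  41:8566  42:1634  43:9343  44:4274  45:14646  46:4579  47:11021
  48:8608  49:12218  50:4409  51:375  52:14015  53:6537  54:5430  55:115
  56:12883  57:11019  58:8104  59:13986  60:15326  61:14969  62:5490  63:15235
  64:8134  65:5449  66:4903  67:12184  68:11938  69:14334  70:6440  71:13180
  72:5378  73:3108  74:10560  75:5115  76:1220  77:1597  78:19  79:4788
  80:15398  81:919  82:6230  83:8551  84:13951  85:6506  86:13715  87:11422
  88:13078  89:11868
Giant step factor: 252^(-90) ≡ 13346 (mod 16097).
Scan 15109·13346^i mod 16097 for i = 0, 1, …:
  i=0: 15109   i=1: 13692   i=2: 288   i=3: 12562
  i=4: 2197   i=5: 8525   i=6: 1054   i=7: 14003
  i=8: 13965   i=9: 5824     …   i=40: 6588
  i=41: 1634
Match at i=41, j=42: e = 41·90 + 42 = 3732.

3732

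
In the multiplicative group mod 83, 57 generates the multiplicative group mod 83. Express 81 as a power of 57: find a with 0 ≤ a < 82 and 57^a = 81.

Successive powers of 57 modulo 83:
  57^0=1  57^1=57  57^2=12  57^3=20  57^4=61  57^5=74
  57^6=68  57^7=58  57^8=69  57^9=32  57^10=81
So 57^10 ≡ 81 (mod 83), giving a = 10.

10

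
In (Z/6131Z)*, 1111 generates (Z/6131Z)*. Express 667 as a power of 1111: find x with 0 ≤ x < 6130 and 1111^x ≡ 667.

1766

Baby-step giant-step with m = ceil(sqrt(6130)) = 79.
Baby table (1111^j mod 6131 for j=0..78):
  0:1  1:1111  2:1990  3:3730  4:5605  5:4190  6:1661  7:6071
  8:781  9:3220  10:3047  11:905  12:6102  13:4567  14:3600  15:2188
  16:2992  17:1110  18:879  19:1740  20:1875  21:4716  22:3602  23:4410
  24:841  25:2439  26:5958  27:3989  28:5197  29:4596  30:5164  31:4719
  32:804  33:4249  34:5900  35:861  36:135  37:2841  38:5017  39:808
  40:2562  41:1598  42:3519  43:4162  44:1208  45:5530  46:568  47:5686
  48:2216  49:3445  50:1651  51:1092  52:5405  53:2706  54:2176  55:1922
  56:1754  57:5167  58:1921  59:643  60:3177  61:4322  62:1169  63:5118
  64:2661  65:1229  66:4337  67:5572  68:4313  69:3432  70:5601  71:5877
  72:5963  73:3413  74:2885  75:4853  76:2534  77:1145  78:2978
Giant step factor: 1111^(-79) ≡ 1891 (mod 6131).
Scan 667·1891^i mod 6131 for i = 0, 1, …:
  i=0: 667   i=1: 4442   i=2: 352   i=3: 3484
  i=4: 3550   i=5: 5736   i=6: 1037   i=7: 5178
  i=8: 391   i=9: 3661     …   i=21: 2496
  i=22: 5197
Match at i=22, j=28: x = 22·79 + 28 = 1766.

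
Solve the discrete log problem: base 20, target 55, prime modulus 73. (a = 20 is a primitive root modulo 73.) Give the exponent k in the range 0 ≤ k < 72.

Baby-step giant-step with m = ceil(sqrt(72)) = 9.
Baby table (20^j mod 73 for j=0..8):
  0:1  1:20  2:35  3:43  4:57  5:45  6:24  7:42
  8:37
Giant step factor: 20^(-9) ≡ 22 (mod 73).
Scan 55·22^i mod 73 for i = 0, 1, …:
  i=0: 55   i=1: 42
Match at i=1, j=7: k = 1·9 + 7 = 16.

16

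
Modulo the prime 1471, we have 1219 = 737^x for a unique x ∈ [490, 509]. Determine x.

Compute 737^490 mod 1471 = 1219, then multiply by 737 repeatedly:
  737^490=1219
Found 1219 at exponent 490.

490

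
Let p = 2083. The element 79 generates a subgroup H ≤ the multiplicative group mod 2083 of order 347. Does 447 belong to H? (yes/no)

yes

447 ∈ ⟨79⟩ iff 447^347 ≡ 1 (mod 2083), since |⟨79⟩| = 347.
447^347 mod 2083 = 1.
Since 1 = 1, 447 lies in the subgroup.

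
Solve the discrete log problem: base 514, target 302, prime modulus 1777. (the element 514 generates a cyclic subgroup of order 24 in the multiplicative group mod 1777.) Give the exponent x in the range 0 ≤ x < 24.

7

Successive powers of 514 modulo 1777:
  514^0=1  514^1=514  514^2=1200  514^3=181  514^4=630  514^5=406
  514^6=775  514^7=302
So 514^7 ≡ 302 (mod 1777), giving x = 7.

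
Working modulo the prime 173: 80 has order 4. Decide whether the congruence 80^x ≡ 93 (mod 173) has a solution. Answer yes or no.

yes

⟨80⟩ has order 4; its elements mod 173 are {1, 80, 93, 172}.
93 is in this set.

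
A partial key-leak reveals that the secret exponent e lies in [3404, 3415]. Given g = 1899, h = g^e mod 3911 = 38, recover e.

Compute 1899^3404 mod 3911 = 18, then multiply by 1899 repeatedly:
  1899^3404=18  1899^3405=2894  1899^3406=751  1899^3407=2545  1899^3408=2870
  1899^3409=2107  1899^3410=240  1899^3411=2084  1899^3412=3495  1899^3413=38
Found 38 at exponent 3413.

3413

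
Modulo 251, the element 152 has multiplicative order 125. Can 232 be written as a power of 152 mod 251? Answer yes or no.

yes

232 ∈ ⟨152⟩ iff 232^125 ≡ 1 (mod 251), since |⟨152⟩| = 125.
232^125 mod 251 = 1.
Since 1 = 1, 232 lies in the subgroup.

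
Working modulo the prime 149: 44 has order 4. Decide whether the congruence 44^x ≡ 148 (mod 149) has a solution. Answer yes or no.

yes

148 ∈ ⟨44⟩ iff 148^4 ≡ 1 (mod 149), since |⟨44⟩| = 4.
148^4 mod 149 = 1.
Since 1 = 1, 148 lies in the subgroup.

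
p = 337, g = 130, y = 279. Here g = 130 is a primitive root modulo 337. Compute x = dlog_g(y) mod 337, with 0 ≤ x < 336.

Baby-step giant-step with m = ceil(sqrt(336)) = 19.
Baby table (130^j mod 337 for j=0..18):
  0:1  1:130  2:50  3:97  4:141  5:132  6:310  7:197
  8:335  9:77  10:237  11:143  12:55  13:73  14:54  15:280
  16:4  17:183  18:200
Giant step factor: 130^(-19) ≡ 152 (mod 337).
Scan 279·152^i mod 337 for i = 0, 1, …:
  i=0: 279   i=1: 283   i=2: 217   i=3: 295
  i=4: 19   i=5: 192   i=6: 202   i=7: 37
  i=8: 232   i=9: 216   i=10: 143
Match at i=10, j=11: x = 10·19 + 11 = 201.

201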